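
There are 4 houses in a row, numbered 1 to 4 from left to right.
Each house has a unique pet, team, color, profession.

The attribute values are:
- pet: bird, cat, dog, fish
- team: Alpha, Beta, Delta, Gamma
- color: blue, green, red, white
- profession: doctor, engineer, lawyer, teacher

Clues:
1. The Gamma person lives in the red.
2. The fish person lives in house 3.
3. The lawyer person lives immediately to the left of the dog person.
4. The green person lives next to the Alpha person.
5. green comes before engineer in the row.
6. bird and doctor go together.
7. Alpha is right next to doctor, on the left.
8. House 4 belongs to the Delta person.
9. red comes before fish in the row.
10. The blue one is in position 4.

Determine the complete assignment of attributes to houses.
Solution:

House | Pet | Team | Color | Profession
---------------------------------------
  1   | cat | Gamma | red | lawyer
  2   | dog | Beta | green | teacher
  3   | fish | Alpha | white | engineer
  4   | bird | Delta | blue | doctor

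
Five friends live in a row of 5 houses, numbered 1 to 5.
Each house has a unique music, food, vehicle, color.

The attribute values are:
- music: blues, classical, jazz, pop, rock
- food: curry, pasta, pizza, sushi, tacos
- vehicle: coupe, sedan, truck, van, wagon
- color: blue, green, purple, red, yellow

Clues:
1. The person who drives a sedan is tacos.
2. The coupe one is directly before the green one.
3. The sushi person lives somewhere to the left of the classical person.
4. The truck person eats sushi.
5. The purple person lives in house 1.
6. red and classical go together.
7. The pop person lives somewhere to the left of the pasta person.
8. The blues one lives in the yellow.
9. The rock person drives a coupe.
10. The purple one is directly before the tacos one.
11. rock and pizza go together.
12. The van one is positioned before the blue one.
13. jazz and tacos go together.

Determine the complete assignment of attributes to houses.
Solution:

House | Music | Food | Vehicle | Color
--------------------------------------
  1   | rock | pizza | coupe | purple
  2   | jazz | tacos | sedan | green
  3   | blues | curry | van | yellow
  4   | pop | sushi | truck | blue
  5   | classical | pasta | wagon | red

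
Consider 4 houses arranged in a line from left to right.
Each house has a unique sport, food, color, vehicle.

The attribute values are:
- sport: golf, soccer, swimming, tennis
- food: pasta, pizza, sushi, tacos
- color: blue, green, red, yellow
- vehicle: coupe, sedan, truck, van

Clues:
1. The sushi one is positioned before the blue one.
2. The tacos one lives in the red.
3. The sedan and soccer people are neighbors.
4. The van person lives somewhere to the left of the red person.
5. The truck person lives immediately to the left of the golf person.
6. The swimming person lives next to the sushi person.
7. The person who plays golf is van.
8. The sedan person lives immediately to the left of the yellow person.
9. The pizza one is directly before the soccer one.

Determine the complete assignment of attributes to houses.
Solution:

House | Sport | Food | Color | Vehicle
--------------------------------------
  1   | swimming | pizza | green | sedan
  2   | soccer | sushi | yellow | truck
  3   | golf | pasta | blue | van
  4   | tennis | tacos | red | coupe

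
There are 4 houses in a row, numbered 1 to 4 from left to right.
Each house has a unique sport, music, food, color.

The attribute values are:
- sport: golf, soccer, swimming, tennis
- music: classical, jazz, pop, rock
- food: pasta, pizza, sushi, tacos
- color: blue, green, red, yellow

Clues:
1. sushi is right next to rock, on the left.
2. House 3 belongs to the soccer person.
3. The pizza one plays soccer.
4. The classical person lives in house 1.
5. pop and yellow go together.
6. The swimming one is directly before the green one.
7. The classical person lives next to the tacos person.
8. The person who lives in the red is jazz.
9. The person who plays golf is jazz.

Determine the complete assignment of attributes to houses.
Solution:

House | Sport | Music | Food | Color
------------------------------------
  1   | swimming | classical | sushi | blue
  2   | tennis | rock | tacos | green
  3   | soccer | pop | pizza | yellow
  4   | golf | jazz | pasta | red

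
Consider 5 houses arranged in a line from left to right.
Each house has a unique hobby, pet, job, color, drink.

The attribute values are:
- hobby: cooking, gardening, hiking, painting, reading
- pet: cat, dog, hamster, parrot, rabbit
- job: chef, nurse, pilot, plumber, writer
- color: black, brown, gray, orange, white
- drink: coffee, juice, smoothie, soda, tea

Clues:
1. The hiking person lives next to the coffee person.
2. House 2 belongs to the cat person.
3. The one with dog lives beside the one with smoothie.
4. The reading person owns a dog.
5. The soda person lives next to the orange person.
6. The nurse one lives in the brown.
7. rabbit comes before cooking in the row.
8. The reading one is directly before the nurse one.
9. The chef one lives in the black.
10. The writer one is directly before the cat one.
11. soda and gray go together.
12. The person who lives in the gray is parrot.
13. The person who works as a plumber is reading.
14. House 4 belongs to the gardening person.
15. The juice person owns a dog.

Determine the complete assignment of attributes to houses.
Solution:

House | Hobby | Pet | Job | Color | Drink
-----------------------------------------
  1   | hiking | parrot | writer | gray | soda
  2   | painting | cat | pilot | orange | coffee
  3   | reading | dog | plumber | white | juice
  4   | gardening | rabbit | nurse | brown | smoothie
  5   | cooking | hamster | chef | black | tea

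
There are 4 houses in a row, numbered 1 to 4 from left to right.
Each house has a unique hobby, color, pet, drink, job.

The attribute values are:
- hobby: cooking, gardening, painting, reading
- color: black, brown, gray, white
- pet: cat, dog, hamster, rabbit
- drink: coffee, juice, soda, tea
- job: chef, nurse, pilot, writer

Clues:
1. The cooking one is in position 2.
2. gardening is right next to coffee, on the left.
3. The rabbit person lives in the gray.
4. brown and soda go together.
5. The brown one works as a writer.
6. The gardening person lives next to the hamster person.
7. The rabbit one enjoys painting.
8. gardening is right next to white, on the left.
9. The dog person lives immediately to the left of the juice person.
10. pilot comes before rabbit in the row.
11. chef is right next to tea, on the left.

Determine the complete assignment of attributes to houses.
Solution:

House | Hobby | Color | Pet | Drink | Job
-----------------------------------------
  1   | gardening | brown | cat | soda | writer
  2   | cooking | white | hamster | coffee | chef
  3   | reading | black | dog | tea | pilot
  4   | painting | gray | rabbit | juice | nurse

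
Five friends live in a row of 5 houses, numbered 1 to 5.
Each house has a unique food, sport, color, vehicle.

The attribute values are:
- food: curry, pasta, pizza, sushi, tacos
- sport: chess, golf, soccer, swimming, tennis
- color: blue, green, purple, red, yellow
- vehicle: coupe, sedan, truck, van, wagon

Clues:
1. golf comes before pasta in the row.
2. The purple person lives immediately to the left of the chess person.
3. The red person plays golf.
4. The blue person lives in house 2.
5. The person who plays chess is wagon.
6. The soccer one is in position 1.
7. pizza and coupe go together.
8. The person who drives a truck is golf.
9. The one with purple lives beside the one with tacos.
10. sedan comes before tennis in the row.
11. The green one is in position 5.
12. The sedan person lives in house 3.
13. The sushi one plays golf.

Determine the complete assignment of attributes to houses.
Solution:

House | Food | Sport | Color | Vehicle
--------------------------------------
  1   | pizza | soccer | purple | coupe
  2   | tacos | chess | blue | wagon
  3   | curry | swimming | yellow | sedan
  4   | sushi | golf | red | truck
  5   | pasta | tennis | green | van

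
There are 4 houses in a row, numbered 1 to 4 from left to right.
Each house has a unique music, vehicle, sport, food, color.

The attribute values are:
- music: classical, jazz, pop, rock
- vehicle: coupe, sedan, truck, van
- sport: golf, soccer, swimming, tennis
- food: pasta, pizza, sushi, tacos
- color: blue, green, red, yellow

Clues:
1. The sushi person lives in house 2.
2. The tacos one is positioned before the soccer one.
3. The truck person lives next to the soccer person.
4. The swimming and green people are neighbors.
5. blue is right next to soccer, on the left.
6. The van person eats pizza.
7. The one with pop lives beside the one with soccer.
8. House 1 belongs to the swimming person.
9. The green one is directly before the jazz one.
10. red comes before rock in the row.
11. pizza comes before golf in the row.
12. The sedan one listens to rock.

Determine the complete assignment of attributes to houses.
Solution:

House | Music | Vehicle | Sport | Food | Color
----------------------------------------------
  1   | pop | truck | swimming | tacos | blue
  2   | classical | coupe | soccer | sushi | green
  3   | jazz | van | tennis | pizza | red
  4   | rock | sedan | golf | pasta | yellow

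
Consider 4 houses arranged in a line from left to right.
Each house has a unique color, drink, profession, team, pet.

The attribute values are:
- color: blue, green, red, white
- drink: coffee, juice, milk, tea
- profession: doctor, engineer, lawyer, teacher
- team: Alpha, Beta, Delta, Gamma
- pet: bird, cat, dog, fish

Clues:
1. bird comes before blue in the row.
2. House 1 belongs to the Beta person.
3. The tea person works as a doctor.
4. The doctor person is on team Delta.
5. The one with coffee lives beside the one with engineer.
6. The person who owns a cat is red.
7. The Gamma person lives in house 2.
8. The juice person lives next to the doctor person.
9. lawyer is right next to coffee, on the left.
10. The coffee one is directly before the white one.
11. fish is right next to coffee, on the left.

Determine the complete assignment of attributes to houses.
Solution:

House | Color | Drink | Profession | Team | Pet
-----------------------------------------------
  1   | green | milk | lawyer | Beta | fish
  2   | red | coffee | teacher | Gamma | cat
  3   | white | juice | engineer | Alpha | bird
  4   | blue | tea | doctor | Delta | dog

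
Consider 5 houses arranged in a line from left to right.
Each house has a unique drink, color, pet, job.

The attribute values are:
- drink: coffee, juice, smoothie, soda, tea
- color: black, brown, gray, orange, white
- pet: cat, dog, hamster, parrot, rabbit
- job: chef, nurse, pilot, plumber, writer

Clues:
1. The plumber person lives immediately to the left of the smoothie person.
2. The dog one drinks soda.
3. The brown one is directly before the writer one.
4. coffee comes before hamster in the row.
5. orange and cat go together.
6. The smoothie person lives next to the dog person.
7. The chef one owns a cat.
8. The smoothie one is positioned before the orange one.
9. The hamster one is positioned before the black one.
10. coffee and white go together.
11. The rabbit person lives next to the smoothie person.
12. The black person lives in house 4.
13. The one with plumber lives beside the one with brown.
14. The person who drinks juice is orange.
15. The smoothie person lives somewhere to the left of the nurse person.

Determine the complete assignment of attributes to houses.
Solution:

House | Drink | Color | Pet | Job
---------------------------------
  1   | coffee | white | rabbit | plumber
  2   | smoothie | brown | hamster | pilot
  3   | soda | gray | dog | writer
  4   | tea | black | parrot | nurse
  5   | juice | orange | cat | chef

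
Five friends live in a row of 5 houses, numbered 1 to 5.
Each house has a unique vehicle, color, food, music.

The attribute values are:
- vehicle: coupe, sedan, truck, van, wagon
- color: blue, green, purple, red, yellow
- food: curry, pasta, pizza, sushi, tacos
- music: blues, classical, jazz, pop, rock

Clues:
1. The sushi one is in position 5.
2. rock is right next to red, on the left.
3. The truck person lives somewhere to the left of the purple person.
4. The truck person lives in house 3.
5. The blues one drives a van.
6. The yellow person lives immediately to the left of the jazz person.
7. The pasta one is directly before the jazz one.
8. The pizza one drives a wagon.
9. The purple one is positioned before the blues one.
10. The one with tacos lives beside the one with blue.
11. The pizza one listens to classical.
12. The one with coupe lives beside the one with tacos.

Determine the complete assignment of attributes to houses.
Solution:

House | Vehicle | Color | Food | Music
--------------------------------------
  1   | coupe | yellow | pasta | rock
  2   | sedan | red | tacos | jazz
  3   | truck | blue | curry | pop
  4   | wagon | purple | pizza | classical
  5   | van | green | sushi | blues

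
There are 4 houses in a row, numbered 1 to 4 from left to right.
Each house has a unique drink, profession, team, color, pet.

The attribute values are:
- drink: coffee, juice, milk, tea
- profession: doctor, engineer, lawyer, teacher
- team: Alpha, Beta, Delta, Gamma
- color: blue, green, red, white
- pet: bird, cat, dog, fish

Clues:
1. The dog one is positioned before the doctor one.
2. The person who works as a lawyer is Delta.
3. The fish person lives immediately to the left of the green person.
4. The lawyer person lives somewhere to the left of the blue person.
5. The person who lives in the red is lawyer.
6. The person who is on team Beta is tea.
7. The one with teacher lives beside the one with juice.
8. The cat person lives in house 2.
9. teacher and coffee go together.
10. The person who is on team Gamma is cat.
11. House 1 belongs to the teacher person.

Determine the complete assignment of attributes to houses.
Solution:

House | Drink | Profession | Team | Color | Pet
-----------------------------------------------
  1   | coffee | teacher | Alpha | white | fish
  2   | juice | engineer | Gamma | green | cat
  3   | milk | lawyer | Delta | red | dog
  4   | tea | doctor | Beta | blue | bird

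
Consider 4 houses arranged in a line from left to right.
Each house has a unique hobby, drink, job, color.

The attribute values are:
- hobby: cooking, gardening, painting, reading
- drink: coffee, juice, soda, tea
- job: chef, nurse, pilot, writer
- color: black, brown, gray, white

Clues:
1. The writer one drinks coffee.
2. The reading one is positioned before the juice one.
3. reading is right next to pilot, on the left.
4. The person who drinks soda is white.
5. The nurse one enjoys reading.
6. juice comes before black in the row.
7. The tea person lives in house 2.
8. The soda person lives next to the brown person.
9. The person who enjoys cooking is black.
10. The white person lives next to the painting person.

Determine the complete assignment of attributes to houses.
Solution:

House | Hobby | Drink | Job | Color
-----------------------------------
  1   | reading | soda | nurse | white
  2   | painting | tea | pilot | brown
  3   | gardening | juice | chef | gray
  4   | cooking | coffee | writer | black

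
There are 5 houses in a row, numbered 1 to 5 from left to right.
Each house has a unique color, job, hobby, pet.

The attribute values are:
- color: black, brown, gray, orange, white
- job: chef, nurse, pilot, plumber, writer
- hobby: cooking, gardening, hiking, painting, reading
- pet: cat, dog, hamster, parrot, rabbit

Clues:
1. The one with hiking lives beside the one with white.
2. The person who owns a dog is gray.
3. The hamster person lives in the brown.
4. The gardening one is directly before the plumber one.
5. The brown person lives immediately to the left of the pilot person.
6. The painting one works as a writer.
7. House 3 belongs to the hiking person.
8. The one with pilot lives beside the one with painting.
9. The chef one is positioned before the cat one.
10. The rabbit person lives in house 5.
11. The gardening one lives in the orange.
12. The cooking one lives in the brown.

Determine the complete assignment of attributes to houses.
Solution:

House | Color | Job | Hobby | Pet
---------------------------------
  1   | orange | chef | gardening | parrot
  2   | brown | plumber | cooking | hamster
  3   | gray | pilot | hiking | dog
  4   | white | writer | painting | cat
  5   | black | nurse | reading | rabbit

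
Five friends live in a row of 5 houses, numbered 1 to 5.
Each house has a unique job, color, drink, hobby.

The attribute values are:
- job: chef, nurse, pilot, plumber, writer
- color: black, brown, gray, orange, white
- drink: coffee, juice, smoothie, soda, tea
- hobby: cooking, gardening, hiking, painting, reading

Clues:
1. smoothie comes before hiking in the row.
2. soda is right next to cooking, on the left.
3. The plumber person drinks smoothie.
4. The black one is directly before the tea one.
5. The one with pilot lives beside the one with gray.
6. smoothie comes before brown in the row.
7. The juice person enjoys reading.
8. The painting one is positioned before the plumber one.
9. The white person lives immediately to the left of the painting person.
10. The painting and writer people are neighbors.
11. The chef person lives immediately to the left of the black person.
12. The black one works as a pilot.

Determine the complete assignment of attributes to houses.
Solution:

House | Job | Color | Drink | Hobby
-----------------------------------
  1   | chef | white | juice | reading
  2   | pilot | black | soda | painting
  3   | writer | gray | tea | cooking
  4   | plumber | orange | smoothie | gardening
  5   | nurse | brown | coffee | hiking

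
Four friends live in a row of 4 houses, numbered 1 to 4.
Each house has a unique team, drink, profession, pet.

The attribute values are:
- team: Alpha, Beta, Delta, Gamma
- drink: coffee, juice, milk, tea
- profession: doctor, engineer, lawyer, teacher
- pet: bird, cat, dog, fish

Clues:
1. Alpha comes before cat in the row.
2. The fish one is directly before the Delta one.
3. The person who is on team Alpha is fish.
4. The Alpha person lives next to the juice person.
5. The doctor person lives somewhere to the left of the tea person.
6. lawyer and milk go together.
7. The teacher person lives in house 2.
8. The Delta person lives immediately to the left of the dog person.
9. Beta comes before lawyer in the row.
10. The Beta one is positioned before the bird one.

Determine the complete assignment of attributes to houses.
Solution:

House | Team | Drink | Profession | Pet
---------------------------------------
  1   | Alpha | coffee | doctor | fish
  2   | Delta | juice | teacher | cat
  3   | Beta | tea | engineer | dog
  4   | Gamma | milk | lawyer | bird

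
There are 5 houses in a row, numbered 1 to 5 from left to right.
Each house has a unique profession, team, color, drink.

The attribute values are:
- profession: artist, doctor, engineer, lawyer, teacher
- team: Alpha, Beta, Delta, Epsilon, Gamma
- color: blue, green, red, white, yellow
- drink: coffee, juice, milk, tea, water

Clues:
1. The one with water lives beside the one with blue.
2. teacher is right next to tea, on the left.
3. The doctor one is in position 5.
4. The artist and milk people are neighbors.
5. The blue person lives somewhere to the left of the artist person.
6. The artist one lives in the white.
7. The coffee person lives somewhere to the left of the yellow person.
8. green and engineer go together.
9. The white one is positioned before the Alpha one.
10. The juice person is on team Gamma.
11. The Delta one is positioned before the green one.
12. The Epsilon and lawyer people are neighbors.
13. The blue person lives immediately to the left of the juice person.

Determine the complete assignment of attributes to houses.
Solution:

House | Profession | Team | Color | Drink
-----------------------------------------
  1   | teacher | Epsilon | red | water
  2   | lawyer | Delta | blue | tea
  3   | engineer | Gamma | green | juice
  4   | artist | Beta | white | coffee
  5   | doctor | Alpha | yellow | milk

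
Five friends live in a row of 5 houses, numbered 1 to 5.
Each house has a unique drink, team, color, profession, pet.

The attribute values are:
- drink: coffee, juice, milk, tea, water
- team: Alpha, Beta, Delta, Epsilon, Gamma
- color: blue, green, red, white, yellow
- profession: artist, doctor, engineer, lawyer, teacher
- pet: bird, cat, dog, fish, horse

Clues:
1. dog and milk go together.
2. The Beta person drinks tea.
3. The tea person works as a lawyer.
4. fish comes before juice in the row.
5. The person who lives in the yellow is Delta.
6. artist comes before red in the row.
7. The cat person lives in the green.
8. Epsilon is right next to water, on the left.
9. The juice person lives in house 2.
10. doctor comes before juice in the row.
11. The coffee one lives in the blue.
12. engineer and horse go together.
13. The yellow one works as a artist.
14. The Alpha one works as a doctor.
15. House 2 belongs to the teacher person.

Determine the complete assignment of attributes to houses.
Solution:

House | Drink | Team | Color | Profession | Pet
-----------------------------------------------
  1   | coffee | Alpha | blue | doctor | fish
  2   | juice | Epsilon | green | teacher | cat
  3   | water | Gamma | white | engineer | horse
  4   | milk | Delta | yellow | artist | dog
  5   | tea | Beta | red | lawyer | bird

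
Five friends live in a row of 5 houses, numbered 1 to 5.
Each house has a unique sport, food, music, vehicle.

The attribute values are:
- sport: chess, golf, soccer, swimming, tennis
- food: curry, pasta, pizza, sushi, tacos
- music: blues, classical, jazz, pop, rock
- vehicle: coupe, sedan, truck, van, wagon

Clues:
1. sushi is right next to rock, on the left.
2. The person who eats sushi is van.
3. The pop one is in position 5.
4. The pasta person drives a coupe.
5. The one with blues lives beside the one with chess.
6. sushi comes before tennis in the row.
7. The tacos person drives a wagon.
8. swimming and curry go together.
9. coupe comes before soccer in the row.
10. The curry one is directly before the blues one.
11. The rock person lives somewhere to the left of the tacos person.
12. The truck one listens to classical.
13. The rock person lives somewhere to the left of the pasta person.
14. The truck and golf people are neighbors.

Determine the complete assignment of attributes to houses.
Solution:

House | Sport | Food | Music | Vehicle
--------------------------------------
  1   | swimming | curry | classical | truck
  2   | golf | sushi | blues | van
  3   | chess | pizza | rock | sedan
  4   | tennis | pasta | jazz | coupe
  5   | soccer | tacos | pop | wagon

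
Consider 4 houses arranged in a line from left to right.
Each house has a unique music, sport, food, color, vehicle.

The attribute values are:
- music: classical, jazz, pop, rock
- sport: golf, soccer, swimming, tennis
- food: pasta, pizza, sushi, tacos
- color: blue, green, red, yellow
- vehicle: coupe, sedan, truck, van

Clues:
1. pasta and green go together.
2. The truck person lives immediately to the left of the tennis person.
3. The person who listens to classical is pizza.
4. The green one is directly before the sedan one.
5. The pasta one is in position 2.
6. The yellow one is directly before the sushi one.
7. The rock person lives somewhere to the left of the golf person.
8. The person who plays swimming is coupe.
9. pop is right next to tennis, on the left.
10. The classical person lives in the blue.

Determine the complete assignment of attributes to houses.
Solution:

House | Music | Sport | Food | Color | Vehicle
----------------------------------------------
  1   | classical | swimming | pizza | blue | coupe
  2   | pop | soccer | pasta | green | truck
  3   | rock | tennis | tacos | yellow | sedan
  4   | jazz | golf | sushi | red | van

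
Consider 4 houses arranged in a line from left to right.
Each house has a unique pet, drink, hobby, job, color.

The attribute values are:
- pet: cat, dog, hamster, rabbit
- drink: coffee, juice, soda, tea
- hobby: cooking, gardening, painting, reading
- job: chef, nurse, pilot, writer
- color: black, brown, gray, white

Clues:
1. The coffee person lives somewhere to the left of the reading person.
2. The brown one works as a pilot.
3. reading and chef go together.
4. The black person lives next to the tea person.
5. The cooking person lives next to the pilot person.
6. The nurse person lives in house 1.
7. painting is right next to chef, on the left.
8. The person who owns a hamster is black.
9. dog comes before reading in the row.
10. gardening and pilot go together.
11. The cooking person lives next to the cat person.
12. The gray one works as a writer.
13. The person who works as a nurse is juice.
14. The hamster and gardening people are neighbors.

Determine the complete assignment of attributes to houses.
Solution:

House | Pet | Drink | Hobby | Job | Color
-----------------------------------------
  1   | hamster | juice | cooking | nurse | black
  2   | cat | tea | gardening | pilot | brown
  3   | dog | coffee | painting | writer | gray
  4   | rabbit | soda | reading | chef | white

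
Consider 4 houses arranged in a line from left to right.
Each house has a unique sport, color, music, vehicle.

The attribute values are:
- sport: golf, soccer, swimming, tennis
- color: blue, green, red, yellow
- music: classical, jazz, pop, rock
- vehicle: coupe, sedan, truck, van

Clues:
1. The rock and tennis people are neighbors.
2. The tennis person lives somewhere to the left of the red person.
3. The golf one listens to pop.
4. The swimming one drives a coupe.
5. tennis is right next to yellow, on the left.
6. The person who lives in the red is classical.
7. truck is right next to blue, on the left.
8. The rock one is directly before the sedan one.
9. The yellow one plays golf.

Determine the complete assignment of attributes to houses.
Solution:

House | Sport | Color | Music | Vehicle
---------------------------------------
  1   | soccer | green | rock | truck
  2   | tennis | blue | jazz | sedan
  3   | golf | yellow | pop | van
  4   | swimming | red | classical | coupe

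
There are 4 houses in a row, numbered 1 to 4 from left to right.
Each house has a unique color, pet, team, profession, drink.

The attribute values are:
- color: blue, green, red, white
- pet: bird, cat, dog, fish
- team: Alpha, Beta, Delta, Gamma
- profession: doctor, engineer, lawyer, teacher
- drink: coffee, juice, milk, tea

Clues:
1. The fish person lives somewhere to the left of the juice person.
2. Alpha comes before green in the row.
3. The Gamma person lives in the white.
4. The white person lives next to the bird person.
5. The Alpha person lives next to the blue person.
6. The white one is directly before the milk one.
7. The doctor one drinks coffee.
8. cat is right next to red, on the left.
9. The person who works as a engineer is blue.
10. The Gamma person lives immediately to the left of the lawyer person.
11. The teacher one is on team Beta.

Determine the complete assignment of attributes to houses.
Solution:

House | Color | Pet | Team | Profession | Drink
-----------------------------------------------
  1   | white | cat | Gamma | doctor | coffee
  2   | red | bird | Alpha | lawyer | milk
  3   | blue | fish | Delta | engineer | tea
  4   | green | dog | Beta | teacher | juice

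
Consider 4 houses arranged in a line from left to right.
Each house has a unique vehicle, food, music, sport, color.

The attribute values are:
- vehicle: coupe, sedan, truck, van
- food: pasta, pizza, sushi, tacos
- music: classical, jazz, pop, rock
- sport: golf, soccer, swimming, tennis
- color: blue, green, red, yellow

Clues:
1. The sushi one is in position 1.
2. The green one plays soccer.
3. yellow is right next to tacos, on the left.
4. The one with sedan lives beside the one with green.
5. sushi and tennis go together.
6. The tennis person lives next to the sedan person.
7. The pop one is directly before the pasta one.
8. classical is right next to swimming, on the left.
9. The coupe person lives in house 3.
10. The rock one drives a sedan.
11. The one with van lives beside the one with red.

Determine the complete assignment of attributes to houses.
Solution:

House | Vehicle | Food | Music | Sport | Color
----------------------------------------------
  1   | van | sushi | classical | tennis | yellow
  2   | sedan | tacos | rock | swimming | red
  3   | coupe | pizza | pop | soccer | green
  4   | truck | pasta | jazz | golf | blue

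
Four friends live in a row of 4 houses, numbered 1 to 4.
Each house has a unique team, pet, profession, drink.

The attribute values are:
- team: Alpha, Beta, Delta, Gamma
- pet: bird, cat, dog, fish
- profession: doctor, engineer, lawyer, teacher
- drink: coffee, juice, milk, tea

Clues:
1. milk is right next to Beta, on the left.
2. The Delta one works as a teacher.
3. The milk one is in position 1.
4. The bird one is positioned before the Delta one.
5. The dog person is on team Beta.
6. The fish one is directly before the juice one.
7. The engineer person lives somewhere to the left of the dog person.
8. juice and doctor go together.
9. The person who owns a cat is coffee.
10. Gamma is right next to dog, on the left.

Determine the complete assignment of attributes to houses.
Solution:

House | Team | Pet | Profession | Drink
---------------------------------------
  1   | Gamma | fish | engineer | milk
  2   | Beta | dog | doctor | juice
  3   | Alpha | bird | lawyer | tea
  4   | Delta | cat | teacher | coffee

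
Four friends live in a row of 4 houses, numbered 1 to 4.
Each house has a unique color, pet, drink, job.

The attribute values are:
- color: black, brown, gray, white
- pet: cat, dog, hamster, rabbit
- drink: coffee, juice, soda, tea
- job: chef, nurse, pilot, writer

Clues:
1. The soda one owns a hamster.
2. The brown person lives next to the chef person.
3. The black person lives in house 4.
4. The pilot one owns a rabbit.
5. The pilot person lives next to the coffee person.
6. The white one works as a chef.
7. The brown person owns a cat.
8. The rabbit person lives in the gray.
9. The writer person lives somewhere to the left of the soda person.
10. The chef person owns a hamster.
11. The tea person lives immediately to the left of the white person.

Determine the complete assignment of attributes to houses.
Solution:

House | Color | Pet | Drink | Job
---------------------------------
  1   | brown | cat | tea | writer
  2   | white | hamster | soda | chef
  3   | gray | rabbit | juice | pilot
  4   | black | dog | coffee | nurse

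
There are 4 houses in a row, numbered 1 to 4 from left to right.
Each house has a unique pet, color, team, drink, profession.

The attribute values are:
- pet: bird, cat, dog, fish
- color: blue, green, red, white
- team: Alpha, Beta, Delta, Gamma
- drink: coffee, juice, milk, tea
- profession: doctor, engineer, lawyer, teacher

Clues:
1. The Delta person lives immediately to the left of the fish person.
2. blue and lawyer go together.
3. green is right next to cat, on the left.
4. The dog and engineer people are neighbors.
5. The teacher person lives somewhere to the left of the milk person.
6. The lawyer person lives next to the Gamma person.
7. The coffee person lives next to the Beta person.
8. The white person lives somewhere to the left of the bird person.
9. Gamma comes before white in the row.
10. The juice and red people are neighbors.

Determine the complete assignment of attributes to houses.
Solution:

House | Pet | Color | Team | Drink | Profession
-----------------------------------------------
  1   | dog | blue | Delta | tea | lawyer
  2   | fish | green | Gamma | coffee | engineer
  3   | cat | white | Beta | juice | teacher
  4   | bird | red | Alpha | milk | doctor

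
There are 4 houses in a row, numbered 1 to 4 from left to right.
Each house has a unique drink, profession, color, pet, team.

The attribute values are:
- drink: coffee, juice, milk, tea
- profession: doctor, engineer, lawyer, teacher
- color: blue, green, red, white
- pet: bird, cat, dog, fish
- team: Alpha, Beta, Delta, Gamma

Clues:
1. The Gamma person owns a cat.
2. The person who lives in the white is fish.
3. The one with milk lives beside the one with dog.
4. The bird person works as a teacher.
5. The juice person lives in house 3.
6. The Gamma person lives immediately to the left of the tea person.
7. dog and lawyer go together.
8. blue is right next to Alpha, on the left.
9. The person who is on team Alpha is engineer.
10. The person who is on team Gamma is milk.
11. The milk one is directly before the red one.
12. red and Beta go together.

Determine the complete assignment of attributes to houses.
Solution:

House | Drink | Profession | Color | Pet | Team
-----------------------------------------------
  1   | milk | doctor | green | cat | Gamma
  2   | tea | lawyer | red | dog | Beta
  3   | juice | teacher | blue | bird | Delta
  4   | coffee | engineer | white | fish | Alpha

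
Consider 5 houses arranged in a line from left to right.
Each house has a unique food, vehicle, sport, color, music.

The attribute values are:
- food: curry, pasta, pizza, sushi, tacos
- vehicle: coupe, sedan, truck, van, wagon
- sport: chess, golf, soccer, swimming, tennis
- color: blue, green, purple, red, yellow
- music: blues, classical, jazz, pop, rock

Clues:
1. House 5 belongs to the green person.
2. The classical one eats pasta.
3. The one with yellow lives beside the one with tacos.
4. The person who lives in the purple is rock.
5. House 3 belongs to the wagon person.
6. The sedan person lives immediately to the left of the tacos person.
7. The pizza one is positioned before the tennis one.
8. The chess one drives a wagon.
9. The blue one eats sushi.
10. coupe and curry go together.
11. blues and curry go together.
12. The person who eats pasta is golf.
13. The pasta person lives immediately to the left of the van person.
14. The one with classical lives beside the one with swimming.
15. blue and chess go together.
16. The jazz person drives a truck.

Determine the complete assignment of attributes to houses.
Solution:

House | Food | Vehicle | Sport | Color | Music
----------------------------------------------
  1   | pasta | sedan | golf | yellow | classical
  2   | tacos | van | swimming | purple | rock
  3   | sushi | wagon | chess | blue | pop
  4   | pizza | truck | soccer | red | jazz
  5   | curry | coupe | tennis | green | blues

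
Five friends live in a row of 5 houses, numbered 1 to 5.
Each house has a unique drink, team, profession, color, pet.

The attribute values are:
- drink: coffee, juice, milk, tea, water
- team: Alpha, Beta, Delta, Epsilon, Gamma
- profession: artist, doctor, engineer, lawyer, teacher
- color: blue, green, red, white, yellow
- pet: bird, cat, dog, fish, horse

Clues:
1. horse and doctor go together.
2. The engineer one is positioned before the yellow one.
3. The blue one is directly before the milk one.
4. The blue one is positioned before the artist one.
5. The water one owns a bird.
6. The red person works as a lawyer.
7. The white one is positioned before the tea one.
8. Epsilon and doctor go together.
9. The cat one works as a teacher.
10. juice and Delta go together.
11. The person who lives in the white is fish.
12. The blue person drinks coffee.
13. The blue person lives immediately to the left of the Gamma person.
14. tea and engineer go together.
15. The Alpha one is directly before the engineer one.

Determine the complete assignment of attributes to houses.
Solution:

House | Drink | Team | Profession | Color | Pet
-----------------------------------------------
  1   | coffee | Epsilon | doctor | blue | horse
  2   | milk | Gamma | artist | white | fish
  3   | water | Alpha | lawyer | red | bird
  4   | tea | Beta | engineer | green | dog
  5   | juice | Delta | teacher | yellow | cat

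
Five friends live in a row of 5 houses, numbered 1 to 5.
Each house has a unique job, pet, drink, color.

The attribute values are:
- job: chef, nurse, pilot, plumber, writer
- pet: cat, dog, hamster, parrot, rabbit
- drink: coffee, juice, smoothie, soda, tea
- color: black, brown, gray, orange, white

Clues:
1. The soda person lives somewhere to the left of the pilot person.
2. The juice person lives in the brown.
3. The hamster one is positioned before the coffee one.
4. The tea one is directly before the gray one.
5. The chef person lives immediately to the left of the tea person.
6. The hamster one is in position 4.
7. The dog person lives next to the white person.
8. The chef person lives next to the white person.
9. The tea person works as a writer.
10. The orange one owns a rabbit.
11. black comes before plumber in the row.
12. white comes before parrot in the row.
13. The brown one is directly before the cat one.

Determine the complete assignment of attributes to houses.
Solution:

House | Job | Pet | Drink | Color
---------------------------------
  1   | chef | dog | juice | brown
  2   | writer | cat | tea | white
  3   | nurse | parrot | soda | gray
  4   | pilot | hamster | smoothie | black
  5   | plumber | rabbit | coffee | orange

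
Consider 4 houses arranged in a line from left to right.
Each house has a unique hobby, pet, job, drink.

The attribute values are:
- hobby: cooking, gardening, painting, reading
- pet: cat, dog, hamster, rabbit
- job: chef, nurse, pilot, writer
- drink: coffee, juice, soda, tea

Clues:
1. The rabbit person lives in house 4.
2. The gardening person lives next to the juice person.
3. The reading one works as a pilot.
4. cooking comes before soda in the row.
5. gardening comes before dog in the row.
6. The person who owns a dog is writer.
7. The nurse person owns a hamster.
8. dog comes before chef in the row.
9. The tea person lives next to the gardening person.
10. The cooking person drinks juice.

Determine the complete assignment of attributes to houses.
Solution:

House | Hobby | Pet | Job | Drink
---------------------------------
  1   | reading | cat | pilot | tea
  2   | gardening | hamster | nurse | coffee
  3   | cooking | dog | writer | juice
  4   | painting | rabbit | chef | soda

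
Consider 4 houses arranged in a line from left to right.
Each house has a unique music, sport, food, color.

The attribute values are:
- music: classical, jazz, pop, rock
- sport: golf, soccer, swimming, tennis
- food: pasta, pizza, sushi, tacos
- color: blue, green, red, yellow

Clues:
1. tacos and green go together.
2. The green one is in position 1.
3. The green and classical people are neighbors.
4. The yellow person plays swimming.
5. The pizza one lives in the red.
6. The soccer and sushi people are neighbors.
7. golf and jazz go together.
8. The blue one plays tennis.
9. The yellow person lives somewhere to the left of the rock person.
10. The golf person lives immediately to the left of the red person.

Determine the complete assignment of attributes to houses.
Solution:

House | Music | Sport | Food | Color
------------------------------------
  1   | jazz | golf | tacos | green
  2   | classical | soccer | pizza | red
  3   | pop | swimming | sushi | yellow
  4   | rock | tennis | pasta | blue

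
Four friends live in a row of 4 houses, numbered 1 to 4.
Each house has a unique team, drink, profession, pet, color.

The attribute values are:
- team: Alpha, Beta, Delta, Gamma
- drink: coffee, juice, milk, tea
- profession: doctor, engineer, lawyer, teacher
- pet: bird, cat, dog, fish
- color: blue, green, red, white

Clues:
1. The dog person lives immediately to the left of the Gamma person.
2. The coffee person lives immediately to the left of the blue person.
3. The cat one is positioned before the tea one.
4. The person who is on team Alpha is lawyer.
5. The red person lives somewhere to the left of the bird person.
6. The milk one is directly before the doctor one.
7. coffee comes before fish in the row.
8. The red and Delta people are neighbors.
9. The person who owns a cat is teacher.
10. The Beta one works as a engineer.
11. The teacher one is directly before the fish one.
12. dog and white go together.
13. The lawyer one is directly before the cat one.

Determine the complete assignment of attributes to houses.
Solution:

House | Team | Drink | Profession | Pet | Color
-----------------------------------------------
  1   | Alpha | coffee | lawyer | dog | white
  2   | Gamma | juice | teacher | cat | blue
  3   | Beta | milk | engineer | fish | red
  4   | Delta | tea | doctor | bird | green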